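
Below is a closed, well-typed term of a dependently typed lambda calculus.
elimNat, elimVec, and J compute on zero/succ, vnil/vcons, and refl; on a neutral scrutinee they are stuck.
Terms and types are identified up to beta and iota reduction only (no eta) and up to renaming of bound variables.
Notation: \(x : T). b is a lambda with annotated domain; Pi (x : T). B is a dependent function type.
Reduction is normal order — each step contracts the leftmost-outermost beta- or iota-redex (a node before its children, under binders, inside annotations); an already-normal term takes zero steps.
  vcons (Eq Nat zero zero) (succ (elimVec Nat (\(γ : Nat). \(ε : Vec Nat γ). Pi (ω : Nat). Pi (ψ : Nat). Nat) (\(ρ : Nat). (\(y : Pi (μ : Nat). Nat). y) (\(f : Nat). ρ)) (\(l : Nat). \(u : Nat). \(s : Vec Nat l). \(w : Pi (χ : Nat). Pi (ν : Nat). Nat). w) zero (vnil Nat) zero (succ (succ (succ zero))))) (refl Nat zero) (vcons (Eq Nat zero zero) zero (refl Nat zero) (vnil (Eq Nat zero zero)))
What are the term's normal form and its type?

resulting normal form:
  vcons (Eq Nat zero zero) (succ zero) (refl Nat zero) (vcons (Eq Nat zero zero) zero (refl Nat zero) (vnil (Eq Nat zero zero)))
the term's type:
  Vec (Eq Nat zero zero) (succ (succ zero))
observation: normalization takes exactly 4 steps under the normal-order strategy.


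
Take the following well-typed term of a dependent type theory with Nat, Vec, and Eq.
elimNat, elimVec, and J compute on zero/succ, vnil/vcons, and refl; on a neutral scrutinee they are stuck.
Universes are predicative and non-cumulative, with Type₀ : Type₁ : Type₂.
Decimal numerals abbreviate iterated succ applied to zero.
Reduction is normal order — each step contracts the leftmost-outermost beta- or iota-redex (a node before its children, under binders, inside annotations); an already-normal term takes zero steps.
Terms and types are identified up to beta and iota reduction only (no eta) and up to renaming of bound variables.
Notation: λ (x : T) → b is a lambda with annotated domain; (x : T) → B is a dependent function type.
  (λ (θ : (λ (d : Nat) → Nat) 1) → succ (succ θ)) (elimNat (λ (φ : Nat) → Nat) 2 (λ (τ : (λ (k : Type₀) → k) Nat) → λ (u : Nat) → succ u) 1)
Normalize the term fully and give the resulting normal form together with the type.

reduced normal form:
  5
the term's type:
  Nat


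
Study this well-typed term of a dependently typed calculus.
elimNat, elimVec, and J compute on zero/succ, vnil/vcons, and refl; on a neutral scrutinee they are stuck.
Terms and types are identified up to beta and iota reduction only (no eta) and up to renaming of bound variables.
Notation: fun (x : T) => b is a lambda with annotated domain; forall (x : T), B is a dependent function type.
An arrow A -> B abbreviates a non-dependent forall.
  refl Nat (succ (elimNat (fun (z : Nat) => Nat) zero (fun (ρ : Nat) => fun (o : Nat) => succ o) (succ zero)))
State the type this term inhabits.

type:
  Eq Nat (succ (succ zero)) (succ (succ zero))


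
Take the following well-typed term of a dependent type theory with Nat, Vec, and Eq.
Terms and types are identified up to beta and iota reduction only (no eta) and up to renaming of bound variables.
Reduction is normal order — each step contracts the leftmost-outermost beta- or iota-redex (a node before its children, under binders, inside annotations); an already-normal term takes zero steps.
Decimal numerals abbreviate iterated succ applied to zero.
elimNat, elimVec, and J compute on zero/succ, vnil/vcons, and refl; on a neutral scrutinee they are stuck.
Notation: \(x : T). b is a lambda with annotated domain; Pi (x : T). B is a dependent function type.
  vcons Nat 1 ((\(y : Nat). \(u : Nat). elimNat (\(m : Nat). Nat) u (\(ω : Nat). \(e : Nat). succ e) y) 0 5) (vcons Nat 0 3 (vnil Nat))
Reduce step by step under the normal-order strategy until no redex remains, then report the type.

reduction (normal order):
  vcons Nat 1 ((\(y : Nat). \(u : Nat). elimNat (\(m : Nat). Nat) u (\(ω : Nat). \(e : Nat). succ e) y) 0 5) (vcons Nat 0 3 (vnil Nat))
  ~> vcons Nat 1 ((\(y : Nat). elimNat (\(u : Nat). Nat) y (\(m : Nat). \(ω : Nat). succ ω) 0) 5) (vcons Nat 0 3 (vnil Nat))
  ~> vcons Nat 1 (elimNat (\(y : Nat). Nat) 5 (\(u : Nat). \(m : Nat). succ m) 0) (vcons Nat 0 3 (vnil Nat))
  ~> vcons Nat 1 5 (vcons Nat 0 3 (vnil Nat))
the term's type:
  Vec Nat 2


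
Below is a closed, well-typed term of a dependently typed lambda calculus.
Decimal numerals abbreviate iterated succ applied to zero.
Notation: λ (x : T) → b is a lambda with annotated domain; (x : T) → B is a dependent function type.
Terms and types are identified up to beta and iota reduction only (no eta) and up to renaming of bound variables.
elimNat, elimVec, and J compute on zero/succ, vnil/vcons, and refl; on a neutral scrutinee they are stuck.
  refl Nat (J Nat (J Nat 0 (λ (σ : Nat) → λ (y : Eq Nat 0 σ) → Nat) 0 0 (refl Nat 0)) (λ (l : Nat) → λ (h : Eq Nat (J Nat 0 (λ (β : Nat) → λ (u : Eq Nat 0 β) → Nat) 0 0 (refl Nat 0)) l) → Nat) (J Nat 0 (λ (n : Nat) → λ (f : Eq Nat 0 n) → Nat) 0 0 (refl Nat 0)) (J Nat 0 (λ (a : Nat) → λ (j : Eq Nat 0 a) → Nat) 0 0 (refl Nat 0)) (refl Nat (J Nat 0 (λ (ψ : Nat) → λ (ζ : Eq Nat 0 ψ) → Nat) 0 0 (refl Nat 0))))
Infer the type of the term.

inferred type:
  Eq Nat 0 0


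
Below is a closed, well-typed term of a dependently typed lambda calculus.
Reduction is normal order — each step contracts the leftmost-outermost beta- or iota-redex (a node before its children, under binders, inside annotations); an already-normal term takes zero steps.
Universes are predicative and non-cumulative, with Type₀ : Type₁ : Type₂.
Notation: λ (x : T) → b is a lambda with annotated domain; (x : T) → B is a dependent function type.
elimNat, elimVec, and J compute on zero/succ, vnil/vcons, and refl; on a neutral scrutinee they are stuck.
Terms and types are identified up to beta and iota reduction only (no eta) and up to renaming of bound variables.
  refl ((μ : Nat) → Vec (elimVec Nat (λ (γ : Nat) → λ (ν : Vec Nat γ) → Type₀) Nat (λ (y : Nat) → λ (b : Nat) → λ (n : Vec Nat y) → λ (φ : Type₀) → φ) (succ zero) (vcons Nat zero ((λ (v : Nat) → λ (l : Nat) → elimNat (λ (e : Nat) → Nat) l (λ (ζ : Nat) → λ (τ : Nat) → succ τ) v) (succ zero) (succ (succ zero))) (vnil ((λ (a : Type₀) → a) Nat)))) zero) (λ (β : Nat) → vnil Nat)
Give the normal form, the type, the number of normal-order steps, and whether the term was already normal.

resulting normal form:
  refl ((μ : Nat) → Vec Nat zero) (λ (γ : Nat) → vnil Nat)
the term's type:
  Eq ((μ : Nat) → Vec Nat zero) (λ (γ : Nat) → vnil Nat) (λ (ν : Nat) → vnil Nat)
normal-order step count: 6
already normal: no
first redex: an elimVec iota-redex


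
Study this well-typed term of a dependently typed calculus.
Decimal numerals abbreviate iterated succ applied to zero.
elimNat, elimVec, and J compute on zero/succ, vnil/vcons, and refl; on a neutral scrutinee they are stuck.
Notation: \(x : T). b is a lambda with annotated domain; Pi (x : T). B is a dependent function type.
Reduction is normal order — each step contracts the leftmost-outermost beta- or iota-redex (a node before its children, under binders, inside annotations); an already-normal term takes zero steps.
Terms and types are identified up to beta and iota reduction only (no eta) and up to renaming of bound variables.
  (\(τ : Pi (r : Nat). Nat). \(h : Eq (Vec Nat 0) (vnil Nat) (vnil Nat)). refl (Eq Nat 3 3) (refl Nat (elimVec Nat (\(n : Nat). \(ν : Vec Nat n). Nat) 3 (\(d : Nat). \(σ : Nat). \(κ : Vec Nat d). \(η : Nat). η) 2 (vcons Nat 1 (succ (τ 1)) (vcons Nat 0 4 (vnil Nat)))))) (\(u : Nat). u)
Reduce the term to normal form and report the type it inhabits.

normal form:
  \(τ : Eq (Vec Nat 0) (vnil Nat) (vnil Nat)). refl (Eq Nat 3 3) (refl Nat 3)
the term's type:
  Pi (τ : Eq (Vec Nat 0) (vnil Nat) (vnil Nat)). Eq (Eq Nat 3 3) (refl Nat 3) (refl Nat 3)


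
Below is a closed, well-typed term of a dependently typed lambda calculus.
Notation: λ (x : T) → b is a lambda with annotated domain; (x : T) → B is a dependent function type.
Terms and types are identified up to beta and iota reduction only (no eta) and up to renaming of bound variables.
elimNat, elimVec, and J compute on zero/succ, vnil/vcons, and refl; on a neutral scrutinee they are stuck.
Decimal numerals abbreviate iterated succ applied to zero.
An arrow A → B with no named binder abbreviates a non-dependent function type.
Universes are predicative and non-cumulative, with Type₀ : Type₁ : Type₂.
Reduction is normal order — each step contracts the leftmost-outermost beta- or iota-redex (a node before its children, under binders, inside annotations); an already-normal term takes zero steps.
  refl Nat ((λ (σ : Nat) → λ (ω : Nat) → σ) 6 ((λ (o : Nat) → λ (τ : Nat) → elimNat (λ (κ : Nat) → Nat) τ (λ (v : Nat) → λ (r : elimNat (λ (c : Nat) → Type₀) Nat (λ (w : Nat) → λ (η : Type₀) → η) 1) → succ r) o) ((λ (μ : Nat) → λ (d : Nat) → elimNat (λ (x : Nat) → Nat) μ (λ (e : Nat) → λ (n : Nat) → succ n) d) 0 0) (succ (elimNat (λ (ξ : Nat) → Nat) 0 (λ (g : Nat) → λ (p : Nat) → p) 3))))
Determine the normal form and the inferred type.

resulting normal form:
  refl Nat 6
inferred type:
  Eq Nat 6 6
observation: the term reaches its normal form after 2 normal-order steps.


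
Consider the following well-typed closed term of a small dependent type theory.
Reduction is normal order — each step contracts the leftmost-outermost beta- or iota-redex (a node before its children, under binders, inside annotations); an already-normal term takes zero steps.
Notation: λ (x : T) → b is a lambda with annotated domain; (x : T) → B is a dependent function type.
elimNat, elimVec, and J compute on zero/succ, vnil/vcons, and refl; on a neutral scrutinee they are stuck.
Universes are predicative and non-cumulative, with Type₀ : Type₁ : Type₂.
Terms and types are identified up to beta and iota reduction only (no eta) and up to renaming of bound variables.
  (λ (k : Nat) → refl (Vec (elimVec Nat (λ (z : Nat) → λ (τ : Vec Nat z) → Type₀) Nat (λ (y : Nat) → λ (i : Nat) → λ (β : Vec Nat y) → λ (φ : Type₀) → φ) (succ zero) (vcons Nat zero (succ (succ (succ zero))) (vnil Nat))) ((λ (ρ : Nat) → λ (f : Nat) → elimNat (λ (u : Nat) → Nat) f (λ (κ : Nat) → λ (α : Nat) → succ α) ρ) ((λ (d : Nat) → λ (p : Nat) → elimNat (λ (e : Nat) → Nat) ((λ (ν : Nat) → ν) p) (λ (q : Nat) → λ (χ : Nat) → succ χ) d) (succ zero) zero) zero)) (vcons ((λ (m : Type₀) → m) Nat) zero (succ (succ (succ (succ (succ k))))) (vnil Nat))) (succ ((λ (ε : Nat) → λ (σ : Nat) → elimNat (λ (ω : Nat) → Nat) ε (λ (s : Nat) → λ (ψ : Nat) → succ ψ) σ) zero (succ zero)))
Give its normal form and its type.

reduced normal form:
  refl (Vec Nat (succ zero)) (vcons Nat zero (succ (succ (succ (succ (succ (succ (succ zero))))))) (vnil Nat))
the term's type:
  Eq (Vec Nat (succ zero)) (vcons Nat zero (succ (succ (succ (succ (succ (succ (succ zero))))))) (vnil Nat)) (vcons Nat zero (succ (succ (succ (succ (succ (succ (succ zero))))))) (vnil Nat))
observation: the first redex contracted is a beta-redex; the normal form is reached in 27 normal-order steps.


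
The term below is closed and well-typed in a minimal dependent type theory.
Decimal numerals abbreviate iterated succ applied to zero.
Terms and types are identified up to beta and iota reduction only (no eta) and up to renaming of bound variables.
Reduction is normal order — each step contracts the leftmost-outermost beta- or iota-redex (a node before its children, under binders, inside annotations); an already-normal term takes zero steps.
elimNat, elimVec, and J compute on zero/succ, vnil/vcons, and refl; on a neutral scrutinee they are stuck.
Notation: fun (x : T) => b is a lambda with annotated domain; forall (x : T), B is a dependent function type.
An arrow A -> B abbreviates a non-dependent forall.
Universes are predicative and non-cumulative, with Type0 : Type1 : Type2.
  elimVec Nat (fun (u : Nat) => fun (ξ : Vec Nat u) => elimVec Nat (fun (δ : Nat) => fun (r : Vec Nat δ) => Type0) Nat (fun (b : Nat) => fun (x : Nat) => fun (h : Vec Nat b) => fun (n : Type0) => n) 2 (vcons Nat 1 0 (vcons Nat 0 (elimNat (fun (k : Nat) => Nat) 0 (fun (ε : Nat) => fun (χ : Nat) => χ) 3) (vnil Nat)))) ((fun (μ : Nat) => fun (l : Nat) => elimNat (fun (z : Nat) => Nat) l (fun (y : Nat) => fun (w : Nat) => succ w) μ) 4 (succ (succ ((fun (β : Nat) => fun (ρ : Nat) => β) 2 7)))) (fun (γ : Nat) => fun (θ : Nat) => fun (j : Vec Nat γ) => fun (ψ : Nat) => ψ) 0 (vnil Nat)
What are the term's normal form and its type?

reduced normal form:
  8
type:
  Nat
observation: 18 normal-order steps normalize the term, beginning with an elimVec iota-redex.


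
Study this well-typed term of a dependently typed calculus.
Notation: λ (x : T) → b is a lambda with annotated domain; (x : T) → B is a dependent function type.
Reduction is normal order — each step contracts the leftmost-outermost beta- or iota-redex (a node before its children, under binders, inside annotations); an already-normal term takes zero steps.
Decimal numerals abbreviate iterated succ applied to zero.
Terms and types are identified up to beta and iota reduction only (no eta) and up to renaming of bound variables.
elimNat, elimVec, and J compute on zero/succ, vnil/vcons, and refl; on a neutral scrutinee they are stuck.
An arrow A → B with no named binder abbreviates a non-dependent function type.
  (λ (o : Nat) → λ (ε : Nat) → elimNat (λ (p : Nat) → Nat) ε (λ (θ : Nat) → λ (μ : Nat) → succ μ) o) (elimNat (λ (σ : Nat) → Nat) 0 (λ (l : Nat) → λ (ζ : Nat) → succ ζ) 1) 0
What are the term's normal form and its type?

resulting normal form:
  1
type:
  Nat
observation: the term reaches its normal form after 10 normal-order steps.


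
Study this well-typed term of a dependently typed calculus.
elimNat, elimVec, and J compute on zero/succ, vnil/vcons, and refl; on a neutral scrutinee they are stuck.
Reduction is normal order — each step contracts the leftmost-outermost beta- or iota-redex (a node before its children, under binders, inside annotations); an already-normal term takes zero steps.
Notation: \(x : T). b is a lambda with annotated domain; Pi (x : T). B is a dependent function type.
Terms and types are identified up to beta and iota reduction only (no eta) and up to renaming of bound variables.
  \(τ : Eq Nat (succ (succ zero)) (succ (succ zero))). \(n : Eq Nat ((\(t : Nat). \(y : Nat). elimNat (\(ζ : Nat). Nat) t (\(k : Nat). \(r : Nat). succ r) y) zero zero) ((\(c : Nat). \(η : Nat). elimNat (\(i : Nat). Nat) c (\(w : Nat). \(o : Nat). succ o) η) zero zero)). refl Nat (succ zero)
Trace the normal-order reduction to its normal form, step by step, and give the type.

normal-order reduction:
  \(τ : Eq Nat (succ (succ zero)) (succ (succ zero))). \(n : Eq Nat ((\(t : Nat). \(y : Nat). elimNat (\(ζ : Nat). Nat) t (\(k : Nat). \(r : Nat). succ r) y) zero zero) ((\(c : Nat). \(η : Nat). elimNat (\(i : Nat). Nat) c (\(w : Nat). \(o : Nat). succ o) η) zero zero)). refl Nat (succ zero)
  ~> \(τ : Eq Nat (succ (succ zero)) (succ (succ zero))). \(n : Eq Nat ((\(t : Nat). elimNat (\(y : Nat). Nat) zero (\(ζ : Nat). \(k : Nat). succ k) t) zero) ((\(r : Nat). \(c : Nat). elimNat (\(η : Nat). Nat) r (\(i : Nat). \(w : Nat). succ w) c) zero zero)). refl Nat (succ zero)
  ~> \(τ : Eq Nat (succ (succ zero)) (succ (succ zero))). \(n : Eq Nat (elimNat (\(t : Nat). Nat) zero (\(y : Nat). \(ζ : Nat). succ ζ) zero) ((\(k : Nat). \(r : Nat). elimNat (\(c : Nat). Nat) k (\(η : Nat). \(i : Nat). succ i) r) zero zero)). refl Nat (succ zero)
  ~> \(τ : Eq Nat (succ (succ zero)) (succ (succ zero))). \(n : Eq Nat zero ((\(t : Nat). \(y : Nat). elimNat (\(ζ : Nat). Nat) t (\(k : Nat). \(r : Nat). succ r) y) zero zero)). refl Nat (succ zero)
  ~> \(τ : Eq Nat (succ (succ zero)) (succ (succ zero))). \(n : Eq Nat zero ((\(t : Nat). elimNat (\(y : Nat). Nat) zero (\(ζ : Nat). \(k : Nat). succ k) t) zero)). refl Nat (succ zero)
  ~> \(τ : Eq Nat (succ (succ zero)) (succ (succ zero))). \(n : Eq Nat zero (elimNat (\(t : Nat). Nat) zero (\(y : Nat). \(ζ : Nat). succ ζ) zero)). refl Nat (succ zero)
  ~> \(τ : Eq Nat (succ (succ zero)) (succ (succ zero))). \(n : Eq Nat zero zero). refl Nat (succ zero)
inferred type:
  Pi (τ : Eq Nat (succ (succ zero)) (succ (succ zero))). Pi (n : Eq Nat zero zero). Eq Nat (succ zero) (succ zero)


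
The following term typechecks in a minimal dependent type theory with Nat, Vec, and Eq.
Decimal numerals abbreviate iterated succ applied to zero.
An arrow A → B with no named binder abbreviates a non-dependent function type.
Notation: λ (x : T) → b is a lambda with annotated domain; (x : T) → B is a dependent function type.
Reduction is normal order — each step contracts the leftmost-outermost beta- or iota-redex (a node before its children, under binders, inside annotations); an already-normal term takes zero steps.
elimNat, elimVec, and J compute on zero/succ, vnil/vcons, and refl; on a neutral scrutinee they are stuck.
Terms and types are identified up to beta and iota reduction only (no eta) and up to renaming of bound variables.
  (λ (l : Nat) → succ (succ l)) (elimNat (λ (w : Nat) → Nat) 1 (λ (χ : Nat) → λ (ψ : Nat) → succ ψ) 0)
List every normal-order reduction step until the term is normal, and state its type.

normal-order reduction sequence:
  (λ (l : Nat) → succ (succ l)) (elimNat (λ (w : Nat) → Nat) 1 (λ (χ : Nat) → λ (ψ : Nat) → succ ψ) 0)
  ~> succ (succ (elimNat (λ (l : Nat) → Nat) 1 (λ (w : Nat) → λ (χ : Nat) → succ χ) 0))
  ~> 3
the term's type:
  Nat


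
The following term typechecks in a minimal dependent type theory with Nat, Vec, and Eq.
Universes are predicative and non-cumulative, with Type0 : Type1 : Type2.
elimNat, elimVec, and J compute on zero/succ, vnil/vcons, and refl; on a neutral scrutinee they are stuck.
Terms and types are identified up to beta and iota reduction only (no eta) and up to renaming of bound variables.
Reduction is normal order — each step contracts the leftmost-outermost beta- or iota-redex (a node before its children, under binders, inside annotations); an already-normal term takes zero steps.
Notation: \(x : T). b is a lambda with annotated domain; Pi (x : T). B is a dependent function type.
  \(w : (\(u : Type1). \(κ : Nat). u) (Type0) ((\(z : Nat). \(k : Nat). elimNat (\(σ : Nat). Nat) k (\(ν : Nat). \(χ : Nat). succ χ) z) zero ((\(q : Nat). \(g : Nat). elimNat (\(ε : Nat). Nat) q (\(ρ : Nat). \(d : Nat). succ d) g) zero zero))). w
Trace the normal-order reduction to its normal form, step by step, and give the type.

normal-order reduction sequence:
  \(w : (\(u : Type1). \(κ : Nat). u) (Type0) ((\(z : Nat). \(k : Nat). elimNat (\(σ : Nat). Nat) k (\(ν : Nat). \(χ : Nat). succ χ) z) zero ((\(q : Nat). \(g : Nat). elimNat (\(ε : Nat). Nat) q (\(ρ : Nat). \(d : Nat). succ d) g) zero zero))). w
  ~> \(w : (\(u : Nat). Type0) ((\(κ : Nat). \(z : Nat). elimNat (\(k : Nat). Nat) z (\(σ : Nat). \(ν : Nat). succ ν) κ) zero ((\(χ : Nat). \(q : Nat). elimNat (\(g : Nat). Nat) χ (\(ε : Nat). \(ρ : Nat). succ ρ) q) zero zero))). w
  ~> \(w : Type0). w
the term's type:
  Pi (w : Type0). Type0


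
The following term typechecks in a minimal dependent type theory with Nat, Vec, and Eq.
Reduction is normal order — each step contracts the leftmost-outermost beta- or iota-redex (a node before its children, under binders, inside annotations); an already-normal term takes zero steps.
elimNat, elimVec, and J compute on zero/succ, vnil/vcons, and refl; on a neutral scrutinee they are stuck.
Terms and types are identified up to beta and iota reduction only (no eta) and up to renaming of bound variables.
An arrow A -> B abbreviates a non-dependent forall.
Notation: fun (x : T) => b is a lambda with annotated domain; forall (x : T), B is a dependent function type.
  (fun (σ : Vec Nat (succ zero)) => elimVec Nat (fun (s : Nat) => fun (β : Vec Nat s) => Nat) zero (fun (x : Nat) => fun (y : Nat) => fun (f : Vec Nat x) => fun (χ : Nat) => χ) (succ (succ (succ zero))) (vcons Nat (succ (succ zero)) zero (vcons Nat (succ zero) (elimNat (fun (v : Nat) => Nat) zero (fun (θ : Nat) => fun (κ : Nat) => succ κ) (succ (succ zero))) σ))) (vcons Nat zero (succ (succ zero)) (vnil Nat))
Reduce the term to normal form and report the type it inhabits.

reduced normal form:
  zero
inferred type:
  Nat
observation: the term reaches its normal form after 17 normal-order steps.


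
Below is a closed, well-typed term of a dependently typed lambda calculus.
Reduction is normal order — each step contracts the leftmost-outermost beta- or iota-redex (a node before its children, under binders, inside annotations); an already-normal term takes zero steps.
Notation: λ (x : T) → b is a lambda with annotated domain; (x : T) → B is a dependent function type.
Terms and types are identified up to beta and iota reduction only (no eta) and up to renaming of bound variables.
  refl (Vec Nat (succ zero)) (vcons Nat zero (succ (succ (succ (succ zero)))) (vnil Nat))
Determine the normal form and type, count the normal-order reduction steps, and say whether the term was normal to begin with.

reduced normal form:
  refl (Vec Nat (succ zero)) (vcons Nat zero (succ (succ (succ (succ zero)))) (vnil Nat))
type:
  Eq (Vec Nat (succ zero)) (vcons Nat zero (succ (succ (succ (succ zero)))) (vnil Nat)) (vcons Nat zero (succ (succ (succ (succ zero)))) (vnil Nat))
normal-order step count: 0
started in normal form: yes


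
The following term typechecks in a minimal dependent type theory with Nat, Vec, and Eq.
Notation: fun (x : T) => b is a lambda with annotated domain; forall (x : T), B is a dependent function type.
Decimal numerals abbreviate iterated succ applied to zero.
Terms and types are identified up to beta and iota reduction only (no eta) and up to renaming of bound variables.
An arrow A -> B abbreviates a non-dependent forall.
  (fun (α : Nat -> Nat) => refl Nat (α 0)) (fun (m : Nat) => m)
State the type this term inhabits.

type:
  Eq Nat 0 0


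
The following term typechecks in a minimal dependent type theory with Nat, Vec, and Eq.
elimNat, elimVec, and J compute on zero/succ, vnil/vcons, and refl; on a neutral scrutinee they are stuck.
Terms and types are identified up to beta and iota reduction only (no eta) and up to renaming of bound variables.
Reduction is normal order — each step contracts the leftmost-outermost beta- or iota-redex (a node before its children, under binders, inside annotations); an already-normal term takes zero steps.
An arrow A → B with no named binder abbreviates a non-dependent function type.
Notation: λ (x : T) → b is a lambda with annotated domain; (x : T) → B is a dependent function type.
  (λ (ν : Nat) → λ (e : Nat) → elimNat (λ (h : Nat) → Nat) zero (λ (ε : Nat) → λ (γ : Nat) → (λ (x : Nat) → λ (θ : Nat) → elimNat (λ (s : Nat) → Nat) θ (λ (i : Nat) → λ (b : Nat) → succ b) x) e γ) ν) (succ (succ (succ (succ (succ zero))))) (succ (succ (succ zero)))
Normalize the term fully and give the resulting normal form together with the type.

resulting normal form:
  succ (succ (succ (succ (succ (succ (succ (succ (succ (succ (succ (succ (succ (succ (succ zero))))))))))))))
inferred type:
  Nat


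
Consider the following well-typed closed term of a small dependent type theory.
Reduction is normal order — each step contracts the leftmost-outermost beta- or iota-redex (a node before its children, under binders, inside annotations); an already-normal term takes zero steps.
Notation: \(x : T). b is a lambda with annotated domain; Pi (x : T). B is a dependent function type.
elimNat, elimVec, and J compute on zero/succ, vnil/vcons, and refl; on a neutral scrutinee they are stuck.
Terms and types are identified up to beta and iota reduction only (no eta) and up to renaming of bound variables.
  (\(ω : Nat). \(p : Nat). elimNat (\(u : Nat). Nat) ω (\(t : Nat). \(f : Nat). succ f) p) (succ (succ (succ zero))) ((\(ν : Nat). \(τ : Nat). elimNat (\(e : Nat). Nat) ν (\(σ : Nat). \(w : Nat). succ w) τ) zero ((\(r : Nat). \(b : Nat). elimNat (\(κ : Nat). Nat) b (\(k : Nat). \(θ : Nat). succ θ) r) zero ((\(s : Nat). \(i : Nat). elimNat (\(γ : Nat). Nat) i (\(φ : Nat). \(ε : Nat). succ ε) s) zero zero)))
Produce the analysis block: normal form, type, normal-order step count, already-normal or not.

reduced normal form:
  succ (succ (succ zero))
inferred type:
  Nat
reduction steps (normal order): 12
already normal: no
first contracted redex: a beta-redex


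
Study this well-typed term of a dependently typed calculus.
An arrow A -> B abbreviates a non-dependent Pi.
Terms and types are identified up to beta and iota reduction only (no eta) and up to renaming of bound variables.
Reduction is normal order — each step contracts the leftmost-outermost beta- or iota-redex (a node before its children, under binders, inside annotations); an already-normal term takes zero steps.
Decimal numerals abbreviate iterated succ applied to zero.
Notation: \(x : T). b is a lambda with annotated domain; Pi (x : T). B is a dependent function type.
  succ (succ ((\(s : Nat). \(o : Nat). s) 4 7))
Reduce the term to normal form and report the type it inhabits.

resulting normal form:
  6
the term's type:
  Nat


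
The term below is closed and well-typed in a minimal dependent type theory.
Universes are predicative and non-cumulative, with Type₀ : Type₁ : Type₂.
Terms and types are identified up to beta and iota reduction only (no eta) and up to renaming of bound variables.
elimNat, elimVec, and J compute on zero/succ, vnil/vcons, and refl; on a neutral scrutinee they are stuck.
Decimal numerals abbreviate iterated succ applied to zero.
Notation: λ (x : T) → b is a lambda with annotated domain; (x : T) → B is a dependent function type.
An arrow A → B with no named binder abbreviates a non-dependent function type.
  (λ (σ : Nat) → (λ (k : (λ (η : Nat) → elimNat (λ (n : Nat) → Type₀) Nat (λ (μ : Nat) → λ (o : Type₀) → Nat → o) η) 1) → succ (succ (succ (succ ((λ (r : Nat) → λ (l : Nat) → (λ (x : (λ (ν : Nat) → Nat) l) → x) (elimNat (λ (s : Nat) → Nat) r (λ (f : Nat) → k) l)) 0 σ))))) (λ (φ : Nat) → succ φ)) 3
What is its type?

the term's type:
  Nat


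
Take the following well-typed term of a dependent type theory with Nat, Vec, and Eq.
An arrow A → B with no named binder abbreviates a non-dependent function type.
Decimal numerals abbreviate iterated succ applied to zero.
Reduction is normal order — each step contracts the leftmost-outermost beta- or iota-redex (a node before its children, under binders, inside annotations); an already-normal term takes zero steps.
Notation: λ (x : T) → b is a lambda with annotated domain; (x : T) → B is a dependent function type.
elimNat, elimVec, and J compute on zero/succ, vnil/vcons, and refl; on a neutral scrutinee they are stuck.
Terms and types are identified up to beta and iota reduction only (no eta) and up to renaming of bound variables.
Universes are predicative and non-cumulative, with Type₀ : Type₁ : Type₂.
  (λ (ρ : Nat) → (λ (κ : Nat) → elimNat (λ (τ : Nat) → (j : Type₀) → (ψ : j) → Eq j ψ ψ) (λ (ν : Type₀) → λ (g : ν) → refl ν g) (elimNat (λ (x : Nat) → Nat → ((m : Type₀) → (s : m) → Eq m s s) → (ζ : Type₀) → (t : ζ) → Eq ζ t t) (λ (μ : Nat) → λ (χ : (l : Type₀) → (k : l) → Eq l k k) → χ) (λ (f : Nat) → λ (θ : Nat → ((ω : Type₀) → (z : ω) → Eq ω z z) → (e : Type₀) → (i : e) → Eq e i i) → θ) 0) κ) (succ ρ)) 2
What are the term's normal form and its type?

resulting normal form:
  λ (ρ : Type₀) → λ (κ : ρ) → refl ρ κ
type:
  (ρ : Type₀) → (κ : ρ) → Eq ρ κ κ
observation: 15 normal-order steps separate the term from its normal form.


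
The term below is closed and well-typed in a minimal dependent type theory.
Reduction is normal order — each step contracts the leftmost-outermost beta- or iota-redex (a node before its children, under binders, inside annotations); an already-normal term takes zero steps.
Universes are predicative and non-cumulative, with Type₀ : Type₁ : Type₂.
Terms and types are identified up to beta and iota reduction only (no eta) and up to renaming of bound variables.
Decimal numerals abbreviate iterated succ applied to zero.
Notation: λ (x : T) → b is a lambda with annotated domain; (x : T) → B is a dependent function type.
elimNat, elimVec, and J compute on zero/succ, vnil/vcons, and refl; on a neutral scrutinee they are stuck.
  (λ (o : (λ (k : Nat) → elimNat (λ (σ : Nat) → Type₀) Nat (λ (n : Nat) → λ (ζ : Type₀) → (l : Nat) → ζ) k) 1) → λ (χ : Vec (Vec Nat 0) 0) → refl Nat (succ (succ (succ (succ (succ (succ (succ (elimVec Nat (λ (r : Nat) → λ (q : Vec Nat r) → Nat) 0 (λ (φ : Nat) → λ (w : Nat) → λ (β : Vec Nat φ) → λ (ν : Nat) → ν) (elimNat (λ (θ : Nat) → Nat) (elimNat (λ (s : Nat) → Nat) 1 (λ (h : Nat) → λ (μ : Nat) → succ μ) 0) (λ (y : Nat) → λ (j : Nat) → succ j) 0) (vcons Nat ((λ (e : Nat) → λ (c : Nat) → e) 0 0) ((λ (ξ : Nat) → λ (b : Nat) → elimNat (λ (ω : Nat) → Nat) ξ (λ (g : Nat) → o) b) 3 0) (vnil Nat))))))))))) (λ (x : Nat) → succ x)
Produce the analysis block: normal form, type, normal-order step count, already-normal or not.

reduced normal form:
  λ (o : Vec (Vec Nat 0) 0) → refl Nat 7
inferred type:
  (o : Vec (Vec Nat 0) 0) → Eq Nat 7 7
reduction steps (normal order): 7
started in normal form: no
first redex: a beta-redex


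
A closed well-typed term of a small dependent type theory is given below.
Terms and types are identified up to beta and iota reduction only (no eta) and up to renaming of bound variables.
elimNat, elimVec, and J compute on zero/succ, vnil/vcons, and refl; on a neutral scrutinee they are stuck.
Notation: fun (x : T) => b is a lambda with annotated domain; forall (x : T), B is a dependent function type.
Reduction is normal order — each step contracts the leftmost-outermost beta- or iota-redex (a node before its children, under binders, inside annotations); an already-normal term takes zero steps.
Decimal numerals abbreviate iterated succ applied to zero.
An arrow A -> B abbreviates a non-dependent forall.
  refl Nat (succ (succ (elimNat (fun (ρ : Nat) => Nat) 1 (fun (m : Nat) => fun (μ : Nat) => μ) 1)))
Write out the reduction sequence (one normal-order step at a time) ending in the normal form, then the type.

normal-order reduction sequence:
  refl Nat (succ (succ (elimNat (fun (ρ : Nat) => Nat) 1 (fun (m : Nat) => fun (μ : Nat) => μ) 1)))
  ~> refl Nat (succ (succ ((fun (ρ : Nat) => fun (m : Nat) => m) 0 (elimNat (fun (μ : Nat) => Nat) 1 (fun (ψ : Nat) => fun (φ : Nat) => φ) 0))))
  ~> refl Nat (succ (succ ((fun (ρ : Nat) => ρ) (elimNat (fun (m : Nat) => Nat) 1 (fun (μ : Nat) => fun (ψ : Nat) => ψ) 0))))
  ~> refl Nat (succ (succ (elimNat (fun (ρ : Nat) => Nat) 1 (fun (m : Nat) => fun (μ : Nat) => μ) 0)))
  ~> refl Nat 3
the term's type:
  Eq Nat 3 3


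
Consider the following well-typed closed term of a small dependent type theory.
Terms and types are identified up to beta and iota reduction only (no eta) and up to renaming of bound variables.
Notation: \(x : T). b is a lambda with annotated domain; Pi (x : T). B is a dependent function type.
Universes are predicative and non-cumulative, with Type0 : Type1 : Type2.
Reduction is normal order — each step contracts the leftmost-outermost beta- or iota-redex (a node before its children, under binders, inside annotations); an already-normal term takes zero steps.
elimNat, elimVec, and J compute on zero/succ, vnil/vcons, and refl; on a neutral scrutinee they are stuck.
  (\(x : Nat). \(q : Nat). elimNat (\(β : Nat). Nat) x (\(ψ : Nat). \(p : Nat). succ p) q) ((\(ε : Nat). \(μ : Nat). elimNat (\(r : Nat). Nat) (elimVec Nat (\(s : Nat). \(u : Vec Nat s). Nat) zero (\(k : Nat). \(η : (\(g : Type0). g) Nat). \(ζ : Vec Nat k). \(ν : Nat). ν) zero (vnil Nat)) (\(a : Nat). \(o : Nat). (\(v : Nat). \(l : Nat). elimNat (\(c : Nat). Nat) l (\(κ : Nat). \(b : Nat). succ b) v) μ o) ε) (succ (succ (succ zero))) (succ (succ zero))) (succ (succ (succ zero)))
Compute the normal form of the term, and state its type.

resulting normal form:
  succ (succ (succ (succ (succ (succ (succ (succ (succ zero))))))))
the term's type:
  Nat
observation: the first redex contracted is a beta-redex; the normal form is reached in 52 normal-order steps.


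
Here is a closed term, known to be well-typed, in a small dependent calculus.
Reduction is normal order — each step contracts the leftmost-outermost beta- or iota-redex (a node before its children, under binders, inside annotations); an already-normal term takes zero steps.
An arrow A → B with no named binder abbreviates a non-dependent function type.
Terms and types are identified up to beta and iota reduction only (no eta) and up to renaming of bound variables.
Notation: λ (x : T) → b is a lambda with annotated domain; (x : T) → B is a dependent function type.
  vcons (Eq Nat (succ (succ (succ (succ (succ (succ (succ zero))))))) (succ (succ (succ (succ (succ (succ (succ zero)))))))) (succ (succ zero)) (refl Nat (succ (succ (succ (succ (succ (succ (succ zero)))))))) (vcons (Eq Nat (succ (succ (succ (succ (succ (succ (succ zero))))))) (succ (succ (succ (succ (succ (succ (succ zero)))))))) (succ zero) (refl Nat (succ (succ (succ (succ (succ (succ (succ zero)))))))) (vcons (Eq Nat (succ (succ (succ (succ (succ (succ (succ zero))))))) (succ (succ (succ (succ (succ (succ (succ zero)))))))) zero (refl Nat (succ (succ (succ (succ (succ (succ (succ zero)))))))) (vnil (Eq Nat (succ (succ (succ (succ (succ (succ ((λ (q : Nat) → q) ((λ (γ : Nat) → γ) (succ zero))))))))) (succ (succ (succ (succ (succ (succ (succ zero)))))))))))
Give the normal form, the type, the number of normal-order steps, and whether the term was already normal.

resulting normal form:
  vcons (Eq Nat (succ (succ (succ (succ (succ (succ (succ zero))))))) (succ (succ (succ (succ (succ (succ (succ zero)))))))) (succ (succ zero)) (refl Nat (succ (succ (succ (succ (succ (succ (succ zero)))))))) (vcons (Eq Nat (succ (succ (succ (succ (succ (succ (succ zero))))))) (succ (succ (succ (succ (succ (succ (succ zero)))))))) (succ zero) (refl Nat (succ (succ (succ (succ (succ (succ (succ zero)))))))) (vcons (Eq Nat (succ (succ (succ (succ (succ (succ (succ zero))))))) (succ (succ (succ (succ (succ (succ (succ zero)))))))) zero (refl Nat (succ (succ (succ (succ (succ (succ (succ zero)))))))) (vnil (Eq Nat (succ (succ (succ (succ (succ (succ (succ zero))))))) (succ (succ (succ (succ (succ (succ (succ zero)))))))))))
inferred type:
  Vec (Eq Nat (succ (succ (succ (succ (succ (succ (succ zero))))))) (succ (succ (succ (succ (succ (succ (succ zero)))))))) (succ (succ (succ zero)))
steps to reach normal form (normal order): 2
term was already normal: no
first contracted redex: a beta-redex


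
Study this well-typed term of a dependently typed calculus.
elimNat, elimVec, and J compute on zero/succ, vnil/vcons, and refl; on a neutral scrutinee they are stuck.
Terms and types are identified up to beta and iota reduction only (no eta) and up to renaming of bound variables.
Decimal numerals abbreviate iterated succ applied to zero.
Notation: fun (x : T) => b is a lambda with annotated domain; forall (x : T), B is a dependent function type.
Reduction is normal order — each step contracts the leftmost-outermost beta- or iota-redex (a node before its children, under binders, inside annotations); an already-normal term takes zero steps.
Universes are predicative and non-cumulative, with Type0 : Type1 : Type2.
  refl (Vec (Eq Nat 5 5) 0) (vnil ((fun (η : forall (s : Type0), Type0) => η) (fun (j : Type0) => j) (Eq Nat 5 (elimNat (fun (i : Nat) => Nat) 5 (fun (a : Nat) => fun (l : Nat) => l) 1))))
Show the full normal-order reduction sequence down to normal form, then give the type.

normal-order reduction sequence:
  refl (Vec (Eq Nat 5 5) 0) (vnil ((fun (η : forall (s : Type0), Type0) => η) (fun (j : Type0) => j) (Eq Nat 5 (elimNat (fun (i : Nat) => Nat) 5 (fun (a : Nat) => fun (l : Nat) => l) 1))))
  ~> refl (Vec (Eq Nat 5 5) 0) (vnil ((fun (η : Type0) => η) (Eq Nat 5 (elimNat (fun (s : Nat) => Nat) 5 (fun (j : Nat) => fun (i : Nat) => i) 1))))
  ~> refl (Vec (Eq Nat 5 5) 0) (vnil (Eq Nat 5 (elimNat (fun (η : Nat) => Nat) 5 (fun (s : Nat) => fun (j : Nat) => j) 1)))
  ~> refl (Vec (Eq Nat 5 5) 0) (vnil (Eq Nat 5 ((fun (η : Nat) => fun (s : Nat) => s) 0 (elimNat (fun (j : Nat) => Nat) 5 (fun (i : Nat) => fun (a : Nat) => a) 0))))
  ~> refl (Vec (Eq Nat 5 5) 0) (vnil (Eq Nat 5 ((fun (η : Nat) => η) (elimNat (fun (s : Nat) => Nat) 5 (fun (j : Nat) => fun (i : Nat) => i) 0))))
  ~> refl (Vec (Eq Nat 5 5) 0) (vnil (Eq Nat 5 (elimNat (fun (η : Nat) => Nat) 5 (fun (s : Nat) => fun (j : Nat) => j) 0)))
  ~> refl (Vec (Eq Nat 5 5) 0) (vnil (Eq Nat 5 5))
inferred type:
  Eq (Vec (Eq Nat 5 5) 0) (vnil (Eq Nat 5 5)) (vnil (Eq Nat 5 5))


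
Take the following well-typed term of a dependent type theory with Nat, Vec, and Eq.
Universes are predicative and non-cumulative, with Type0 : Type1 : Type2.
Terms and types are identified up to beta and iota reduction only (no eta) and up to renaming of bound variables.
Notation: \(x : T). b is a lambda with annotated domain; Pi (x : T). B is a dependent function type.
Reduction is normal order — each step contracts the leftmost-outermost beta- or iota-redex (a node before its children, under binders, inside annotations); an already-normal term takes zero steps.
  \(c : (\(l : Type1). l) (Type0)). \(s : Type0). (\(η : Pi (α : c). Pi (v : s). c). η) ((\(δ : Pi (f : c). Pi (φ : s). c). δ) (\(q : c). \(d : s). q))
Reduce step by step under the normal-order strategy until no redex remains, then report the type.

normal-order reduction:
  \(c : (\(l : Type1). l) (Type0)). \(s : Type0). (\(η : Pi (α : c). Pi (v : s). c). η) ((\(δ : Pi (f : c). Pi (φ : s). c). δ) (\(q : c). \(d : s). q))
  ~> \(c : Type0). \(l : Type0). (\(s : Pi (η : c). Pi (α : l). c). s) ((\(v : Pi (δ : c). Pi (f : l). c). v) (\(φ : c). \(q : l). φ))
  ~> \(c : Type0). \(l : Type0). (\(s : Pi (η : c). Pi (α : l). c). s) (\(v : c). \(δ : l). v)
  ~> \(c : Type0). \(l : Type0). \(s : c). \(η : l). s
the term's type:
  Pi (c : Type0). Pi (l : Type0). Pi (s : c). Pi (η : l). c


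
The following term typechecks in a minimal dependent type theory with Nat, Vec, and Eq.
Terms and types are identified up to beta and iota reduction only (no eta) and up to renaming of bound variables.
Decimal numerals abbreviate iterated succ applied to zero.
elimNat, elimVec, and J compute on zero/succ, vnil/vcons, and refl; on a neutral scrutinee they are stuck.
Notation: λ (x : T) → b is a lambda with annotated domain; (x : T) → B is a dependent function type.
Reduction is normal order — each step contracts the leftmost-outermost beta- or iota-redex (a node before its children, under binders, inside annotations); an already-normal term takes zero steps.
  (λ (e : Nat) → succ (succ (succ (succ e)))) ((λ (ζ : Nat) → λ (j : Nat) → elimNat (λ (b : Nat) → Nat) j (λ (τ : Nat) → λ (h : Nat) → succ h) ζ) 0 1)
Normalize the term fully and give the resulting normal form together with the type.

normal form:
  5
type:
  Nat
observation: normalization takes exactly 4 steps under the normal-order strategy.


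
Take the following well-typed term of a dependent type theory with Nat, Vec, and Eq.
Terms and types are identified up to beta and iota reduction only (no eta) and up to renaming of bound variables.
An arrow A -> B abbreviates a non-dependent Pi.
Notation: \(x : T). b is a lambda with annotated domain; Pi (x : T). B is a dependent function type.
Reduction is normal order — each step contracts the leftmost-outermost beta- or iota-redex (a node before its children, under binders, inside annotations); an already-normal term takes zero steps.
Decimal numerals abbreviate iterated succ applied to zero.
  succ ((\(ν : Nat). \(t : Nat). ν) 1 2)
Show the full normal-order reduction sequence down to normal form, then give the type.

reduction (normal order):
  succ ((\(ν : Nat). \(t : Nat). ν) 1 2)
  ~> succ ((\(ν : Nat). 1) 2)
  ~> 2
the term's type:
  Nat
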